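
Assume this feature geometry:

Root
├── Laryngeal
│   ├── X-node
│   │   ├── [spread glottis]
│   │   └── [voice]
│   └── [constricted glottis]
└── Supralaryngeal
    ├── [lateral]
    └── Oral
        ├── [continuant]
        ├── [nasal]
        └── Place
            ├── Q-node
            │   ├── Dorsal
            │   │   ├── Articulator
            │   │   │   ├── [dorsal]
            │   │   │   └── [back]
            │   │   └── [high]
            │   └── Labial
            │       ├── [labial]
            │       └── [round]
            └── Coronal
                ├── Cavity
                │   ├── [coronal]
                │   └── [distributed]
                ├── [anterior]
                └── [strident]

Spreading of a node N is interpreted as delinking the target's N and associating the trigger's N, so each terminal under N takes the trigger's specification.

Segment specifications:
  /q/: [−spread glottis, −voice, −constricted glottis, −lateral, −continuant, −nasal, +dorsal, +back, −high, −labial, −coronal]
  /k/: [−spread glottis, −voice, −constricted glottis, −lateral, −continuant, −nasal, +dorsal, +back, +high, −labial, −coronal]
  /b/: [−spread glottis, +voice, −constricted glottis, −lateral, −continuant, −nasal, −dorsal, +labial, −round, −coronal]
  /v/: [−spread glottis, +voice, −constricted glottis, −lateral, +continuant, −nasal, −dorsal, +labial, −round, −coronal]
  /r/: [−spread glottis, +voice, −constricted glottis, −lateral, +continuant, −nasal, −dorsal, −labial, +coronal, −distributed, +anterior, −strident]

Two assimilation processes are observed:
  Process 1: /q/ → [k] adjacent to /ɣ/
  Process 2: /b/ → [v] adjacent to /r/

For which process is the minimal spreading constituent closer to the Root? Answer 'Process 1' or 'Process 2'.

Process 2

Process 1: the feature that changes is [high]; the minimal node is [high] (depth 6).
Process 2: the feature that changes is [continuant]; the minimal node is [continuant] (depth 3).
Depth 3 < depth 6; Process 2 involves the structurally higher constituent [continuant].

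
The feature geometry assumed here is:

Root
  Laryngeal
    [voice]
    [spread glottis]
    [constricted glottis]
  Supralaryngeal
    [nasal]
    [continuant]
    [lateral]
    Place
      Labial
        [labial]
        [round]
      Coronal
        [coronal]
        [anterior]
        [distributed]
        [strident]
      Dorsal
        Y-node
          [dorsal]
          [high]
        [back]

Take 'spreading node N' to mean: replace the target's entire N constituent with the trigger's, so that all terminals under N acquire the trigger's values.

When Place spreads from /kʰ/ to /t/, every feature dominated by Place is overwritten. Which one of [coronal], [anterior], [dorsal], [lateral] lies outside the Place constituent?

The terminals dominated by Place are [labial], [round], [coronal], [anterior], [distributed], [strident], [dorsal], [high], [back].
Spreading Place replaces [coronal], [dorsal], [anterior] with the trigger's values, since each sits inside the Place constituent.
But [lateral] is a dependent of Supralaryngeal, outside Place; it is therefore untouched by the spreading.

[lateral]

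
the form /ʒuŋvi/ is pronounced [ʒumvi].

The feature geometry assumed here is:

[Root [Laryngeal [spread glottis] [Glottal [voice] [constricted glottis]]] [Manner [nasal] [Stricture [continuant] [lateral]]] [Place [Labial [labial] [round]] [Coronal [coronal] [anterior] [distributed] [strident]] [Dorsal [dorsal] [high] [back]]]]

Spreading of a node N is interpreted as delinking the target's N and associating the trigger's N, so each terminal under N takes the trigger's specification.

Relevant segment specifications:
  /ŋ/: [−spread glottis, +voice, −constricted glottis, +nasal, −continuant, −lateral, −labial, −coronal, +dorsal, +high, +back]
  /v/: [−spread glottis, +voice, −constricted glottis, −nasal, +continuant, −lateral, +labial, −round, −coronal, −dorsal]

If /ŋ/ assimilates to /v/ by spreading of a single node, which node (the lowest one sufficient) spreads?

Feature comparison: [labial], [round], [dorsal], [high], [back] differ between /ŋ/ and [m]; the remaining terminals match.
The smallest constituent containing every changed terminal is Place — each of its daughters lacks at least one of the affected features.
Delinking /ŋ/'s Place and associating /v/'s Place gives precisely the feature bundle of [m].
Had Root spread, [nasal], [continuant] would have taken /v/'s values; they stay as in /ŋ/, confirming the spreading constituent is exactly Place.

Place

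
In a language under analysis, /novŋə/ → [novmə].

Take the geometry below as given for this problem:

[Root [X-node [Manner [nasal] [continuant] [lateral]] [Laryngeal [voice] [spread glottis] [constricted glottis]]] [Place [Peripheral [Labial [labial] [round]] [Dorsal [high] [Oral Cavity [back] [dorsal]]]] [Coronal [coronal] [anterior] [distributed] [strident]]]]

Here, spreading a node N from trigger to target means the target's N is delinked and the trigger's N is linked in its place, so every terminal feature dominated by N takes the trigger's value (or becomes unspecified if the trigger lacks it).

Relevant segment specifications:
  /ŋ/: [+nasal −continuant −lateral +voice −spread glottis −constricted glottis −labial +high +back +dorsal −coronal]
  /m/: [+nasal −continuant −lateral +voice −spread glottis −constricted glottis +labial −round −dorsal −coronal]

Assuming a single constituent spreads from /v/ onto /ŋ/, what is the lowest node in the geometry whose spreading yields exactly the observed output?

Comparing /ŋ/ with its surface form [m], the features that change are [labial], [round], [dorsal], [high], [back].
These terminals are all dominated by Peripheral, and no proper subconstituent of Peripheral covers them all; Peripheral is their lowest common ancestor.
If Peripheral spreads, every terminal under it takes /v/'s value, producing [m] as observed.
[continuant], [nasal] stay as in /ŋ/ although /v/ differs there, so no node dominating them spread; among the remaining candidates Peripheral is the lowest that derives the output.

Peripheral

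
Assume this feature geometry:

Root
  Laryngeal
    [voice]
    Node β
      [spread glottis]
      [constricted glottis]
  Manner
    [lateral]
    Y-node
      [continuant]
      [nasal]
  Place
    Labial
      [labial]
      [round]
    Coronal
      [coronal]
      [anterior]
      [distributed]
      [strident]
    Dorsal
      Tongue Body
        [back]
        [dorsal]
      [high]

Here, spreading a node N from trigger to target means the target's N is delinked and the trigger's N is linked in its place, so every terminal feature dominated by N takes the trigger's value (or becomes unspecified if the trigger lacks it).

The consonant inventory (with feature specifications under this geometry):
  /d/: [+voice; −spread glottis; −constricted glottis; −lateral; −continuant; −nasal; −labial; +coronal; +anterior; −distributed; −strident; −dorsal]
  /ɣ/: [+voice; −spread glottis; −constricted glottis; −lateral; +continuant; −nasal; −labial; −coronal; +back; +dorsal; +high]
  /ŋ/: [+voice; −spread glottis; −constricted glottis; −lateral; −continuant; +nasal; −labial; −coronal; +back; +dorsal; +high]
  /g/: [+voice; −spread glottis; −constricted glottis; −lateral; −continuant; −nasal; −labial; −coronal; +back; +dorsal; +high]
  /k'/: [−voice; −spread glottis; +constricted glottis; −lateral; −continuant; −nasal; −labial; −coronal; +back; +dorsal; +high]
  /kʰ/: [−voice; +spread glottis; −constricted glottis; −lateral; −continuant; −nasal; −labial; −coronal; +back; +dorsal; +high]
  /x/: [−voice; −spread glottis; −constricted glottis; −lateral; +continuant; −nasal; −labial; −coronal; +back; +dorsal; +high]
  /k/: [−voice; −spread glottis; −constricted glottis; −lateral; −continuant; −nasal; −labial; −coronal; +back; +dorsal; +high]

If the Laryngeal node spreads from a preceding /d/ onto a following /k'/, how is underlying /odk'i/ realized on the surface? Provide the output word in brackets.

[odgi]

Laryngeal immediately or transitively dominates [voice], [spread glottis], [constricted glottis].
After delinking /k'/'s Laryngeal and linking /d/'s, the affected terminals become [+voice], [−spread glottis], [−constricted glottis]; [lateral], [continuant], [nasal], … (outside Laryngeal) are retained from /k'/.
Among the inventory, only /g/ has exactly this specification, giving the surface form [odgi].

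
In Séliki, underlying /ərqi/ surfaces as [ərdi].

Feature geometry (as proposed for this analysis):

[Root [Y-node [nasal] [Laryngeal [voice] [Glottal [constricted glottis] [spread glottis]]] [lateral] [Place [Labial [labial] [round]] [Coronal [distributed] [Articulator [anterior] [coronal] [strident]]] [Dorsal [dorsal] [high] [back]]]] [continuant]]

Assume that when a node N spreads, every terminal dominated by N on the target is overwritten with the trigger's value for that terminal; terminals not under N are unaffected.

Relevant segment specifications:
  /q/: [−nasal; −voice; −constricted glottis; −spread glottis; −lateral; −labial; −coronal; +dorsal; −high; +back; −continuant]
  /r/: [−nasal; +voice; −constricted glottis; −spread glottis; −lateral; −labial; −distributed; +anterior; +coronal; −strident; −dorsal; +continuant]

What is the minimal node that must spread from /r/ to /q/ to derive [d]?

Y-node

The alternation /q/ → [d] changes [voice], [coronal], [anterior], [distributed], [strident], [dorsal], [high], [back] and nothing else.
Tracing each changed feature up the tree, the paths first meet at Y-node; any lower node misses at least one of them.
If Y-node spreads, every terminal under it takes /r/'s value, producing [d] as observed.
[continuant] — on which /r/ differs from /q/ — is unchanged, so Root cannot have spread; the constituent is no larger than Y-node.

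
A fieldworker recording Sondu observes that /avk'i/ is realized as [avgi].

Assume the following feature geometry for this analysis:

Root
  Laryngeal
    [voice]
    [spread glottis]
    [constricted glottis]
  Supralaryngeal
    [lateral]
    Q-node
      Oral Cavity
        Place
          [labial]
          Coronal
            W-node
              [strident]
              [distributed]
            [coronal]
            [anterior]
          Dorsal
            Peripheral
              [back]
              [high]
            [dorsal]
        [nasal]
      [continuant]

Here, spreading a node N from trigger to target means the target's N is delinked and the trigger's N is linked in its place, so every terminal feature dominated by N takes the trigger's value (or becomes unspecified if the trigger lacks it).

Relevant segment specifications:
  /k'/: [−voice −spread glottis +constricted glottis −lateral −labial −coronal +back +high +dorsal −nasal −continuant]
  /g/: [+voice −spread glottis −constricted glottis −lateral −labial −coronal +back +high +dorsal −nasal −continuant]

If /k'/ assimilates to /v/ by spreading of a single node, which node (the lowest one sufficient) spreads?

Feature comparison: [voice], [constricted glottis] differ between /k'/ and [g]; the remaining terminals match.
In this geometry the lowest node dominating all of them is Laryngeal: every daughter of Laryngeal dominates only a proper subset, so no lower node suffices.
Spreading Laryngeal from /v/ overwrites each of those terminals with /v/'s values, yielding exactly [g].
[dorsal], [continuant] — on which /v/ differs from /k'/ — are unchanged, so Root cannot have spread; the constituent is no larger than Laryngeal.

Laryngeal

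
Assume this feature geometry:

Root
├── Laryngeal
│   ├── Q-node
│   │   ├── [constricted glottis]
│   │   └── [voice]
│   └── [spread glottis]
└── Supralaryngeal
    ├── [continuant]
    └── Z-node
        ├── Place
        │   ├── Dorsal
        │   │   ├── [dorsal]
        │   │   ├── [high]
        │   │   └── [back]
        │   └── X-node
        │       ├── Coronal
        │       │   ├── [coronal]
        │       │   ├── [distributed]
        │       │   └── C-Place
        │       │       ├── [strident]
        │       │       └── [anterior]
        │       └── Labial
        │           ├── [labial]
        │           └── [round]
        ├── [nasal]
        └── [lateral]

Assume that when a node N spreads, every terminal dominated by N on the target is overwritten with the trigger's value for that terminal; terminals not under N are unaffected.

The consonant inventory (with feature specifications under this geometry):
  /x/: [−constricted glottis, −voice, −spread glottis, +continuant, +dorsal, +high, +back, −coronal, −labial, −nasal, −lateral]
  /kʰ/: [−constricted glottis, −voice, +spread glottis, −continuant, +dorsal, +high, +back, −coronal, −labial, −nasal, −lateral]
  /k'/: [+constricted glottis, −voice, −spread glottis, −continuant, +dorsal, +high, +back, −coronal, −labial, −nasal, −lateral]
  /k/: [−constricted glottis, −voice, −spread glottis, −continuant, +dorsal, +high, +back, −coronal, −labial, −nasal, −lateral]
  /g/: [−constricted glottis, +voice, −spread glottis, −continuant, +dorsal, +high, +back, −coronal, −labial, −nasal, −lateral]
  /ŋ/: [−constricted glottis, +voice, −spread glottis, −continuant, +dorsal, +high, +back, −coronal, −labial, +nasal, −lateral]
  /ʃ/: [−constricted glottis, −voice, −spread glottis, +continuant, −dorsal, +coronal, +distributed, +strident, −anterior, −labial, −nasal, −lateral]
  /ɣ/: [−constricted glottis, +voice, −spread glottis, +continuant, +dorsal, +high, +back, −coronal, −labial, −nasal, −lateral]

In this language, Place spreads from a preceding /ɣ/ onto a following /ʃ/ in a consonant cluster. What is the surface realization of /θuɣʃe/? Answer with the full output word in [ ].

The Place node dominates the terminals [dorsal], [high], [back], [coronal], [distributed], [strident], [anterior], [labial], [round].
After delinking /ʃ/'s Place and linking /ɣ/'s, the affected terminals become [+dorsal], [+high], [+back], [−coronal], [−labial]; [constricted glottis], [voice], [spread glottis], … (outside Place) are retained from /ʃ/.
This feature bundle is that of [x], so /θuɣʃe/ surfaces as [θuɣxe].

[θuɣxe]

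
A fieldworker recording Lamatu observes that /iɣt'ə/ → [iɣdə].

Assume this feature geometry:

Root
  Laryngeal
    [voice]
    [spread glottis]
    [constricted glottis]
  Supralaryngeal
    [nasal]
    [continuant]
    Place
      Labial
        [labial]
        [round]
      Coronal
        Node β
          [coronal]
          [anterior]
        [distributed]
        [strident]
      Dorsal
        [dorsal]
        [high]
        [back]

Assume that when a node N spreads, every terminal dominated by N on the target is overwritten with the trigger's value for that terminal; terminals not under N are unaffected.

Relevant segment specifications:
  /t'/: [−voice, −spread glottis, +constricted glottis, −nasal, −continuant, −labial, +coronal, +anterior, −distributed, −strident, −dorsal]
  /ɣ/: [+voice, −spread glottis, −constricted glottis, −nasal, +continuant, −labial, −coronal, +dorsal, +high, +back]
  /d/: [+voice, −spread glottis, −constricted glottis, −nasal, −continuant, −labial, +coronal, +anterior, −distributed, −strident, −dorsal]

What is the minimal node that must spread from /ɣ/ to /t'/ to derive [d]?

Laryngeal

The alternation /t'/ → [d] changes [voice], [constricted glottis] and nothing else.
The smallest constituent containing every changed terminal is Laryngeal — each of its daughters lacks at least one of the affected features.
Delinking /t'/'s Laryngeal and associating /ɣ/'s Laryngeal gives precisely the feature bundle of [d].
Since [dorsal], [continuant] are preserved even though /ɣ/ disagrees there, no node above Laryngeal spread.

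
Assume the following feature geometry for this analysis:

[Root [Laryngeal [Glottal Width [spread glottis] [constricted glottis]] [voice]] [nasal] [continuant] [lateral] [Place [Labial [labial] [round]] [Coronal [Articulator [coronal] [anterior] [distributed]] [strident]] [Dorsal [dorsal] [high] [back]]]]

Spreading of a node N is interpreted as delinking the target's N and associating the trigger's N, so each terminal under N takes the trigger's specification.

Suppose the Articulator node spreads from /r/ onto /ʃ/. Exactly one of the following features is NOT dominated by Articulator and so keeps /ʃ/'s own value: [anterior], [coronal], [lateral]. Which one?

[lateral]

Articulator dominates exactly [coronal], [anterior], [distributed].
Spreading Articulator replaces [anterior], [coronal] with the trigger's values, since each sits inside the Articulator constituent.
[lateral] is not within the Articulator subtree (it hangs from Root), so /ʃ/'s [lateral] value survives.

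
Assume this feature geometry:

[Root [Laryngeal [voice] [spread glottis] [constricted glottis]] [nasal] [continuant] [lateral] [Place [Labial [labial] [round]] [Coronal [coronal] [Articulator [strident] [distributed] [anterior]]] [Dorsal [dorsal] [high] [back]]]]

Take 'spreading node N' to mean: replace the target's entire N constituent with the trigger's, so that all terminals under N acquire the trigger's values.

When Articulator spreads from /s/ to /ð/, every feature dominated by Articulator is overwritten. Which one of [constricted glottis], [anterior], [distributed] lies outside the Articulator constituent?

The terminals dominated by Articulator are [strident], [distributed], [anterior].
[anterior], [distributed] all lie under Articulator, so they are overwritten when Articulator spreads.
But [constricted glottis] is a dependent of Laryngeal, outside Articulator; it is therefore untouched by the spreading.

[constricted glottis]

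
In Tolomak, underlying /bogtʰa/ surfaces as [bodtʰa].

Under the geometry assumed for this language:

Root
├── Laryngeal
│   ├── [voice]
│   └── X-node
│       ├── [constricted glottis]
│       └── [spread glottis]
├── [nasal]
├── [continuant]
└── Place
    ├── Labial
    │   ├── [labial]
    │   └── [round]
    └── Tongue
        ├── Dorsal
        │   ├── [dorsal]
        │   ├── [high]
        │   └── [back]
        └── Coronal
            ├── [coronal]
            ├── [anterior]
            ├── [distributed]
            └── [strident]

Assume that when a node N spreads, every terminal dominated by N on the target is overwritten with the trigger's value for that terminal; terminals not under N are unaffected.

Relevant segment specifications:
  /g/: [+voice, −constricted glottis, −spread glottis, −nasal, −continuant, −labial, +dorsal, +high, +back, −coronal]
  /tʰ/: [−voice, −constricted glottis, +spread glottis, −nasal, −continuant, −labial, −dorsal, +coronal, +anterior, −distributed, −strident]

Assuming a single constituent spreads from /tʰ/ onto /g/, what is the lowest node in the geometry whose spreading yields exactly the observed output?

The alternation /g/ → [d] changes [coronal], [anterior], [distributed], [strident], [dorsal], [high], [back] and nothing else.
The smallest constituent containing every changed terminal is Tongue — each of its daughters lacks at least one of the affected features.
If Tongue spreads, every terminal under it takes /tʰ/'s value, producing [d] as observed.
Features on which the two segments disagree outside Tongue, such as [voice], [spread glottis], are unchanged — nothing dominating them spread, and Tongue is the minimal sufficient constituent.

Tongue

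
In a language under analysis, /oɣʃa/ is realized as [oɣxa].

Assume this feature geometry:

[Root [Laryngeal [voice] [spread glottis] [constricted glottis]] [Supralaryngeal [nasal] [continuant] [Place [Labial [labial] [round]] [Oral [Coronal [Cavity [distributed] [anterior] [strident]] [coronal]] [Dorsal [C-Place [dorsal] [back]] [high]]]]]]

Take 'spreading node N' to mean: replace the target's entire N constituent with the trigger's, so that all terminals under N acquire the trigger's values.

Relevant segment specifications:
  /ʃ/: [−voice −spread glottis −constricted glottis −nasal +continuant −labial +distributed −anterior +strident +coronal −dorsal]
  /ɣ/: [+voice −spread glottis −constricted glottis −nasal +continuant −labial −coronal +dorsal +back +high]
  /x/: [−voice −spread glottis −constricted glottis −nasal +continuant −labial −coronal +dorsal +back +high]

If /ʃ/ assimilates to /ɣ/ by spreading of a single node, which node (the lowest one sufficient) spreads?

The alternation /ʃ/ → [x] changes [coronal], [anterior], [distributed], [strident], [dorsal], [high], [back] and nothing else.
Tracing each changed feature up the tree, the paths first meet at Oral; any lower node misses at least one of them.
Spreading Oral from /ɣ/ overwrites each of those terminals with /ɣ/'s values, yielding exactly [x].
[voice] stays as in /ʃ/ although /ɣ/ differs there, so no node dominating it spread; among the remaining candidates Oral is the lowest that derives the output.

Oral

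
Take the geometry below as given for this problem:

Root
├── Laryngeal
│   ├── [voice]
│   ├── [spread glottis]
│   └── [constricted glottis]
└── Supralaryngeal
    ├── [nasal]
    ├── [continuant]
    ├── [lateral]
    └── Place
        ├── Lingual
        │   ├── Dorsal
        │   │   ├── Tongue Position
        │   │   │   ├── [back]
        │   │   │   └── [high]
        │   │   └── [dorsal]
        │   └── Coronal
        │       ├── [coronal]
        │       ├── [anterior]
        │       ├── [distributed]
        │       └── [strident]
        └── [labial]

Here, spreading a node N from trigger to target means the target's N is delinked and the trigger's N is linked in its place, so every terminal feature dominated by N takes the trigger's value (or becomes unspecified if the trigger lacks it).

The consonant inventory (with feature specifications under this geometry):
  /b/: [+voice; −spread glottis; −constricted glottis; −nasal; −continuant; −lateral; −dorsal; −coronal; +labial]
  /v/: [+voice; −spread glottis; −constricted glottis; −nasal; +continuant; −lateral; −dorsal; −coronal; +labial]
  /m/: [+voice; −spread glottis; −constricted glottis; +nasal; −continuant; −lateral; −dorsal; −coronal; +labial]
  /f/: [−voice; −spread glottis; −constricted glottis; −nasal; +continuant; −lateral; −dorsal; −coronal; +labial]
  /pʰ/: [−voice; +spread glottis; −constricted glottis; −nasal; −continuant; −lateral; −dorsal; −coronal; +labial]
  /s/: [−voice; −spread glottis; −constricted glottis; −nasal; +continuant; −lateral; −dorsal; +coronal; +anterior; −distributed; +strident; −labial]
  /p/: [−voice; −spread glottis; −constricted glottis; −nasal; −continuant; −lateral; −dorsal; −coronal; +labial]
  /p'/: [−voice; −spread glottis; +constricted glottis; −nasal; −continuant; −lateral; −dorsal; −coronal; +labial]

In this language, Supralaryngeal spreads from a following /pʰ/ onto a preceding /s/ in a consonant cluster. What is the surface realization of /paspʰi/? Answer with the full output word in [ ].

[pappʰi]

Supralaryngeal immediately or transitively dominates [nasal], [continuant], [lateral], [back], [high], [dorsal], [coronal], [anterior], [distributed], [strident], [labial].
After delinking /s/'s Supralaryngeal and linking /pʰ/'s, the affected terminals become [−nasal], [−continuant], [−lateral], [−dorsal], [−coronal], [+labial]; [voice], [spread glottis], [constricted glottis] (outside Supralaryngeal) are retained from /s/.
Among the inventory, only /p/ has exactly this specification, giving the surface form [pappʰi].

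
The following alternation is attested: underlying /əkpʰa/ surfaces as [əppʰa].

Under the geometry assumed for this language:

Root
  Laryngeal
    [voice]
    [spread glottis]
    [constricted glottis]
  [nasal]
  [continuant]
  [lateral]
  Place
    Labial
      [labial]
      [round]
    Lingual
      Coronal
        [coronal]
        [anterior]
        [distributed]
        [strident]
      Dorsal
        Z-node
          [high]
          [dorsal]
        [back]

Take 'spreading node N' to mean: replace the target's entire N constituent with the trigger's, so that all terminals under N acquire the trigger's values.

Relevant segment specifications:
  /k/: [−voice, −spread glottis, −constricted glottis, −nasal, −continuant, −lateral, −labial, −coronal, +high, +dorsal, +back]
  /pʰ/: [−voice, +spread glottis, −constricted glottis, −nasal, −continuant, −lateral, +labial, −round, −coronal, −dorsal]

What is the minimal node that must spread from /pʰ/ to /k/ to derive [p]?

The alternation /k/ → [p] changes [labial], [round], [dorsal], [high], [back] and nothing else.
In this geometry the lowest node dominating all of them is Place: every daughter of Place dominates only a proper subset, so no lower node suffices.
Delinking /k/'s Place and associating /pʰ/'s Place gives precisely the feature bundle of [p].
[spread glottis] — on which /pʰ/ differs from /k/ — is unchanged, so Root cannot have spread; the constituent is no larger than Place.

Place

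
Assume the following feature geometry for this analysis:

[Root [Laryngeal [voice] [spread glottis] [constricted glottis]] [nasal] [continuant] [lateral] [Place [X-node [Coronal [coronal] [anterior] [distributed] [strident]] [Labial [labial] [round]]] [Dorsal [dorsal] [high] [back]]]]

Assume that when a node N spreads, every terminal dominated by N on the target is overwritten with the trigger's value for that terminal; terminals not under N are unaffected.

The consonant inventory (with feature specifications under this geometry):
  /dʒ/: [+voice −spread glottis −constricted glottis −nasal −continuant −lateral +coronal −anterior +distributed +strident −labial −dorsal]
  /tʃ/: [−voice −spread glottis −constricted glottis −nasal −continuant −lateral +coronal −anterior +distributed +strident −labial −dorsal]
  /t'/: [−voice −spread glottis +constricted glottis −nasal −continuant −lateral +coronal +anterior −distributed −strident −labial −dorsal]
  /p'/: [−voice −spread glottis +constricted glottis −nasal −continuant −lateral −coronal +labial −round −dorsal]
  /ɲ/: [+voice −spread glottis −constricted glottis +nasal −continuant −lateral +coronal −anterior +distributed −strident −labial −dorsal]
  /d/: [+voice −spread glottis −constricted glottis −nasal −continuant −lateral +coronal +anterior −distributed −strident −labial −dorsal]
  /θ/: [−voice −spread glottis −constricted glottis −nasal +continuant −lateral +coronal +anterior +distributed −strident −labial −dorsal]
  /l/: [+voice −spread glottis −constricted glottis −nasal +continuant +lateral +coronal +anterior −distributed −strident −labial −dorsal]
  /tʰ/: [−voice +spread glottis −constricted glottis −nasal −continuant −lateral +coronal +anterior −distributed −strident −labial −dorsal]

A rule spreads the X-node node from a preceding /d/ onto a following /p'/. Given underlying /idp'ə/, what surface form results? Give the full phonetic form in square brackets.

Terminals under X-node in this geometry: [coronal], [anterior], [distributed], [strident], [labial], [round].
After delinking /p'/'s X-node and linking /d/'s, the affected terminals become [+coronal], [+anterior], [−distributed], [−strident], [−labial]; [voice], [spread glottis], [constricted glottis], … (outside X-node) are retained from /p'/.
Among the inventory, only /t'/ has exactly this specification, giving the surface form [idt'ə].

[idt'ə]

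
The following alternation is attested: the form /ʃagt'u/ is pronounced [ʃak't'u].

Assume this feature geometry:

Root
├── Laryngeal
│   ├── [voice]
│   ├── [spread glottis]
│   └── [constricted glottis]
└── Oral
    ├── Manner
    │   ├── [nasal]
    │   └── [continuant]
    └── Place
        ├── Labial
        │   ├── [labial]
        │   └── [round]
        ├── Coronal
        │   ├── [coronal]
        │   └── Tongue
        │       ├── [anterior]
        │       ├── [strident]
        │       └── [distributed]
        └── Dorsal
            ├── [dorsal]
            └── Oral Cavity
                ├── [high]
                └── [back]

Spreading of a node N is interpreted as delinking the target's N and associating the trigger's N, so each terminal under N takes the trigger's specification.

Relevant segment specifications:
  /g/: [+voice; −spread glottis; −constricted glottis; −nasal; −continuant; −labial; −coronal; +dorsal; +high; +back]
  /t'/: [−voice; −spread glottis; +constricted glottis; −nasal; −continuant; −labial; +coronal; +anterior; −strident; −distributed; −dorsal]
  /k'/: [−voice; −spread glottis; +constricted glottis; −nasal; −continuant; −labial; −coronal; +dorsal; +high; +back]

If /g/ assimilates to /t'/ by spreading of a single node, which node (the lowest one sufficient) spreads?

Laryngeal

/g/ and [k'] differ in [voice], [constricted glottis]; every other specified feature is identical.
The smallest constituent containing every changed terminal is Laryngeal — each of its daughters lacks at least one of the affected features.
Spreading Laryngeal from /t'/ overwrites each of those terminals with /t'/'s values, yielding exactly [k'].
[dorsal], [coronal] — on which /t'/ differs from /g/ — are unchanged, so Root cannot have spread; the constituent is no larger than Laryngeal.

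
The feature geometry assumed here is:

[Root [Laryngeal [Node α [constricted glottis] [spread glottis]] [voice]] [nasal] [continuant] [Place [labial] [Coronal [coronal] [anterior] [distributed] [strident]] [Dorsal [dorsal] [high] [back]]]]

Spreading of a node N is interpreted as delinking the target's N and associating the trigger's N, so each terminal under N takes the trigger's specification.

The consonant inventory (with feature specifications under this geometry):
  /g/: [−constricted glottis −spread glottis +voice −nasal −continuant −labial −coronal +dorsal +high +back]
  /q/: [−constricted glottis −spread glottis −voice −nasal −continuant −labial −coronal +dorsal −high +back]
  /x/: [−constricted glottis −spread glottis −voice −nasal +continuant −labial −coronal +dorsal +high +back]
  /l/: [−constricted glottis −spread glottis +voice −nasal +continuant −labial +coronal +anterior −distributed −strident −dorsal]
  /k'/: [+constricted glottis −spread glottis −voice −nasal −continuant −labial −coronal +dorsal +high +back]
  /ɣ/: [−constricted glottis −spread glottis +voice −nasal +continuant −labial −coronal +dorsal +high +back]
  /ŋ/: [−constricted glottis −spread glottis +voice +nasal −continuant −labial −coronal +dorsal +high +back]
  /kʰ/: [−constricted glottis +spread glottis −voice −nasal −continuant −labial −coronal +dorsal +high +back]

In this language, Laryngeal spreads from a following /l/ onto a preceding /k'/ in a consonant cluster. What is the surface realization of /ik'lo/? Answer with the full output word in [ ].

[iglo]

Laryngeal immediately or transitively dominates [constricted glottis], [spread glottis], [voice].
The target acquires /l/'s values for everything under Laryngeal — [−constricted glottis], [−spread glottis], [+voice] — while keeping its own [nasal], [continuant], [labial], ….
Among the inventory, only /g/ has exactly this specification, giving the surface form [iglo].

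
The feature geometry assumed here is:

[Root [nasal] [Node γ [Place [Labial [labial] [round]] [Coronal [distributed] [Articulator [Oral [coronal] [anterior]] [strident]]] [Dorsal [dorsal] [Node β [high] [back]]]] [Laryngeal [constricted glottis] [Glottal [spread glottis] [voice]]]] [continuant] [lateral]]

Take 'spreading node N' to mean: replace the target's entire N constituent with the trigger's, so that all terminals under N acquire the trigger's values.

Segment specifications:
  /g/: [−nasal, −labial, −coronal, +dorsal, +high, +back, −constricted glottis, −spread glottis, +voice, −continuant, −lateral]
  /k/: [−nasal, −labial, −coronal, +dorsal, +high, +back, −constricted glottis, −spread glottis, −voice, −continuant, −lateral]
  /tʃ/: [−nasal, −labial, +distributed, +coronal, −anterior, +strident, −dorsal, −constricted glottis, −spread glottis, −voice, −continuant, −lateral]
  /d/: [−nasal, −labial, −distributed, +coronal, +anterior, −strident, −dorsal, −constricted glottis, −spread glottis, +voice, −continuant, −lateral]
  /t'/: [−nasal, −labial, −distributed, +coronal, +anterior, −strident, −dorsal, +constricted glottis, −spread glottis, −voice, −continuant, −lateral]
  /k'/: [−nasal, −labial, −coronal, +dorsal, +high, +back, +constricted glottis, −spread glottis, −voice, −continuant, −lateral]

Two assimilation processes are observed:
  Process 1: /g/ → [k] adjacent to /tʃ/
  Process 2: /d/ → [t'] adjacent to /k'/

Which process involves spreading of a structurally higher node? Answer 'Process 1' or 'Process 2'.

Process 2

Process 1 alters [voice]; the lowest dominating node is [voice] (depth 4 from Root).
In Process 2, [voice], [constricted glottis] change, so the minimal spreading node is Laryngeal at depth 2.
Depth 2 < depth 4; Process 2 involves the structurally higher constituent Laryngeal.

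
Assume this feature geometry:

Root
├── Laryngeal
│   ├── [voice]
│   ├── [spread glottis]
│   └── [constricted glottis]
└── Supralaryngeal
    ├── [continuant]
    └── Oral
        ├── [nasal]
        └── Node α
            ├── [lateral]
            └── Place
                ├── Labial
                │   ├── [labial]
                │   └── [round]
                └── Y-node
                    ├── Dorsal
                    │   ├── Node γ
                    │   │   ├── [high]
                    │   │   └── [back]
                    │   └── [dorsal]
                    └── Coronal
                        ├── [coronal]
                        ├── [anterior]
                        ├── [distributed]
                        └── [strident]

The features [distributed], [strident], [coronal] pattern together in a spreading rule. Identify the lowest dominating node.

[distributed]: Root > Supralaryngeal > Oral > Node α > Place > Y-node > Coronal > [distributed].
[strident]: Root > Supralaryngeal > Oral > Node α > Place > Y-node > Coronal > [strident].
[coronal]: Root > Supralaryngeal > Oral > Node α > Place > Y-node > Coronal > [coronal].
These paths first converge at Coronal; no daughter of Coronal dominates all 3 features, so Coronal is the minimal constituent.

Coronal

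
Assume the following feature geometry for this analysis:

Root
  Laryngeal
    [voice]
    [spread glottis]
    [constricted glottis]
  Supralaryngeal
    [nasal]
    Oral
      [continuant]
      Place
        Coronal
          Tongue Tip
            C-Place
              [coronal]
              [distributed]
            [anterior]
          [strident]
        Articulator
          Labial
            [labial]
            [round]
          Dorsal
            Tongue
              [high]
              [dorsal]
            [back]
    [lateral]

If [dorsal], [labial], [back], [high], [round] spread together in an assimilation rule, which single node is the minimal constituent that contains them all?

[dorsal]: Root → Supralaryngeal → Oral → Place → Articulator → Dorsal → Tongue → [dorsal].
[labial] lies under Labial (below Supralaryngeal).
[back]: Root → Supralaryngeal → Oral → Place → Articulator → Dorsal → [back].
[high]: Root → Supralaryngeal → Oral → Place → Articulator → Dorsal → Tongue → [high].
[round] lies under Labial (below Supralaryngeal).
The lowest node appearing on every path is Articulator; each proper daughter of Articulator fails to dominate at least one of the listed features.

Articulator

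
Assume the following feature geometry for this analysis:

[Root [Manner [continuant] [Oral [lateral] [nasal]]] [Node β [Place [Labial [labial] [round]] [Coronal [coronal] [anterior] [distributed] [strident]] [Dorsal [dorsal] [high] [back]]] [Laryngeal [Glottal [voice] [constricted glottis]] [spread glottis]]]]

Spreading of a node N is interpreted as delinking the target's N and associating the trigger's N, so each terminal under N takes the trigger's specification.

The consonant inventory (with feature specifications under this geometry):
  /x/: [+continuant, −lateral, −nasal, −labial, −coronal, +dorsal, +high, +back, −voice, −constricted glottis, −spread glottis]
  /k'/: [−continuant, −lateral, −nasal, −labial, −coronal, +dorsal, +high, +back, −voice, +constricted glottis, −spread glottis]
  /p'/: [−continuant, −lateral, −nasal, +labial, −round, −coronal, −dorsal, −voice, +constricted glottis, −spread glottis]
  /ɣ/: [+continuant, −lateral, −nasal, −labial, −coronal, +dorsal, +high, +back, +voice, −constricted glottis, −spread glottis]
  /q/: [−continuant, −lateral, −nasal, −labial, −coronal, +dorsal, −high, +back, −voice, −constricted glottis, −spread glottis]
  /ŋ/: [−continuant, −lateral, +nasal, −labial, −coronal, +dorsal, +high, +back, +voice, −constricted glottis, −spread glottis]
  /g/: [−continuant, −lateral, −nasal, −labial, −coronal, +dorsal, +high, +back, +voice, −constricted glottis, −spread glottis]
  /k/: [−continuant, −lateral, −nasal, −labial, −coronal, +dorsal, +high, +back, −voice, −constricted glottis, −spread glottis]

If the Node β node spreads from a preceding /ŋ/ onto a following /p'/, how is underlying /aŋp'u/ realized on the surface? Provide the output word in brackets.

Terminals under Node β in this geometry: [labial], [round], [coronal], [anterior], [distributed], [strident], [dorsal], [high], [back], [voice], [constricted glottis], [spread glottis].
Spreading Node β from /ŋ/ onto /p'/ replaces those values with /ŋ/'s: [−labial], [−coronal], [+dorsal], [+high], [+back], [+voice], [−constricted glottis], [−spread glottis]. Features outside Node β ([continuant], [lateral], [nasal]) stay as in /p'/.
Among the inventory, only /g/ has exactly this specification, giving the surface form [aŋgu].

[aŋgu]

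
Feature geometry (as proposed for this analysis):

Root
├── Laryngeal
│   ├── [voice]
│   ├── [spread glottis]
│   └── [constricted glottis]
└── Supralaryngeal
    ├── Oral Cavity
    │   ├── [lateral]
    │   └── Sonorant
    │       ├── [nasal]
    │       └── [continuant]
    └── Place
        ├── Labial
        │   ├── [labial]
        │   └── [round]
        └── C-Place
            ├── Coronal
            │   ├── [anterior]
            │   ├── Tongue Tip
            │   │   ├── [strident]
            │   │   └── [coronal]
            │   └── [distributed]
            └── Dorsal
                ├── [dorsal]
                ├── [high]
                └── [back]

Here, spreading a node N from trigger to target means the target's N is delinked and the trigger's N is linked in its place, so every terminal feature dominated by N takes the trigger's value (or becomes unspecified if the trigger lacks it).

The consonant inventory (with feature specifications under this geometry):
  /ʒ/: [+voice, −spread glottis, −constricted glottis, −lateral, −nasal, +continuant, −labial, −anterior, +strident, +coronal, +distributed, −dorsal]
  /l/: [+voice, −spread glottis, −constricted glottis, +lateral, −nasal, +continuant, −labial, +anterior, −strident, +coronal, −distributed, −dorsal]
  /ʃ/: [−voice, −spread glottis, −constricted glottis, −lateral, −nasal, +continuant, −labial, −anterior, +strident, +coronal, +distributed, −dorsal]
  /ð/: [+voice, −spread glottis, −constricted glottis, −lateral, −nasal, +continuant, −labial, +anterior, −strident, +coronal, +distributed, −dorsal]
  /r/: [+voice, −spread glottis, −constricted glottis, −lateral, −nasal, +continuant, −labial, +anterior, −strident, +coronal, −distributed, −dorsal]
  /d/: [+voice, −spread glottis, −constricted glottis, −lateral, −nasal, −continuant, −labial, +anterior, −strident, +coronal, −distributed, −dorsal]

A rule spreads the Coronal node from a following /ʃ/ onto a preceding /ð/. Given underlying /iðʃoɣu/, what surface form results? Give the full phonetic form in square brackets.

Coronal immediately or transitively dominates [anterior], [strident], [coronal], [distributed].
After delinking /ð/'s Coronal and linking /ʃ/'s, the affected terminals become [−anterior], [+strident], [+coronal], [+distributed]; [voice], [spread glottis], [constricted glottis], … (outside Coronal) are retained from /ð/.
Among the inventory, only /ʒ/ has exactly this specification, giving the surface form [iʒʃoɣu].

[iʒʃoɣu]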